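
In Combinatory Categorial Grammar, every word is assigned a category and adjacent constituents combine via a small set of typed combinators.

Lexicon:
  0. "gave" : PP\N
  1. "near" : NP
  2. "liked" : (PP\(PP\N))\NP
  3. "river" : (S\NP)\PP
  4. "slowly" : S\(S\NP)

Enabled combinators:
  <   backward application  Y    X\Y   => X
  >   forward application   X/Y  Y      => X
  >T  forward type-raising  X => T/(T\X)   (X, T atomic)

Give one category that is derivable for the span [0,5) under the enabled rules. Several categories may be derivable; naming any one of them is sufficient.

S

[0,5] S   <
  [0,4] S\NP   <
    [0,3] PP   <
      [0,1] "gave" : PP\N
      [1,3] PP\(PP\N)   <
        [1,2] "near" : NP
        [2,3] "liked" : (PP\(PP\N))\NP
    [3,4] "river" : (S\NP)\PP
  [4,5] "slowly" : S\(S\NP)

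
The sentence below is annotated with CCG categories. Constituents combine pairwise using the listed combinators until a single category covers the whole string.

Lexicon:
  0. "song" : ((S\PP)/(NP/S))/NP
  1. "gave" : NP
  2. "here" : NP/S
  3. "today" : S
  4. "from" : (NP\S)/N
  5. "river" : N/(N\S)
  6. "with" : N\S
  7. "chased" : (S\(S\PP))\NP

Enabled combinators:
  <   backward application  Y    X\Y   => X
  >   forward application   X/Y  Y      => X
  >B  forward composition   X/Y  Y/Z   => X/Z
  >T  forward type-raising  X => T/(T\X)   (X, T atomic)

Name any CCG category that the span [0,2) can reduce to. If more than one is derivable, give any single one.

[0,8] S   <
  [0,3] S\PP   >
    [0,2] (S\PP)/(NP/S)   >
      [0,1] "song" : ((S\PP)/(NP/S))/NP
      [1,2] "gave" : NP
    [2,3] "here" : NP/S
  [3,8] S\(S\PP)   <
    [3,7] NP   >
      [3,4] NP/(NP\S)   >T
        [3,4] "today" : S
      [4,7] NP\S   >
        [4,5] "from" : (NP\S)/N
        [5,7] N   >
          [5,6] "river" : N/(N\S)
          [6,7] "with" : N\S
    [7,8] "chased" : (S\(S\PP))\NP

(S\PP)/(NP/S)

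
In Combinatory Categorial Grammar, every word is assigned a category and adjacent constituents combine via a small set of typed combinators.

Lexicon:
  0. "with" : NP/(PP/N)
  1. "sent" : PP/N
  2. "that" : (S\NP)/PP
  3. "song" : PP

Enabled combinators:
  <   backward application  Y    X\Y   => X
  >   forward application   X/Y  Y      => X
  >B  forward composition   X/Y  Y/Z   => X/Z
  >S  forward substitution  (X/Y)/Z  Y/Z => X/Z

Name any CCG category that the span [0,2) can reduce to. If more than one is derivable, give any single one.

[0,4] S   <
  [0,2] NP   >
    [0,1] "with" : NP/(PP/N)
    [1,2] "sent" : PP/N
  [2,4] S\NP   >
    [2,3] "that" : (S\NP)/PP
    [3,4] "song" : PP

NP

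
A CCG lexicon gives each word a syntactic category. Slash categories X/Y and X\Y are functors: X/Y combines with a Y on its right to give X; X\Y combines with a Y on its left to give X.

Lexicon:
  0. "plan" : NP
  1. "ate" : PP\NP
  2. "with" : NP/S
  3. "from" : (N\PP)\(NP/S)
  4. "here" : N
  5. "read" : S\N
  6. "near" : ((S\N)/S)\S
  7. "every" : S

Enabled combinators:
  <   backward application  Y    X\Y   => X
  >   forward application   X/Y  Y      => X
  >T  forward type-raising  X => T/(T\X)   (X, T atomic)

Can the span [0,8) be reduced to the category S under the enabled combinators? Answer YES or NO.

[0,8] S   <
  [0,4] N   <
    [0,2] PP   >
      [0,1] PP/(PP\NP)   >T
        [0,1] "plan" : NP
      [1,2] "ate" : PP\NP
    [2,4] N\PP   <
      [2,3] "with" : NP/S
      [3,4] "from" : (N\PP)\(NP/S)
  [4,8] S\N   >
    [4,7] (S\N)/S   <
      [4,6] S   >
        [4,5] S/(S\N)   >T
          [4,5] "here" : N
        [5,6] "read" : S\N
      [6,7] "near" : ((S\N)/S)\S
    [7,8] "every" : S

YES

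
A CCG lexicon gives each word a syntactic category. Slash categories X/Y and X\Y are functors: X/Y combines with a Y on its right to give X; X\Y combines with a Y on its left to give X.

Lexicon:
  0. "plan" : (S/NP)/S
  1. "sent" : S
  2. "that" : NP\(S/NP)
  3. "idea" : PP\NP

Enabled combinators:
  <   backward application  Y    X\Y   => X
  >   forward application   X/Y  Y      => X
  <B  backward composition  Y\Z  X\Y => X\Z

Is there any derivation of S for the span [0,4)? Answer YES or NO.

(S/NP)/S S NP\(S/NP) PP\NP
CKY chart[0,4] = {PP}; S ∉ chart

NO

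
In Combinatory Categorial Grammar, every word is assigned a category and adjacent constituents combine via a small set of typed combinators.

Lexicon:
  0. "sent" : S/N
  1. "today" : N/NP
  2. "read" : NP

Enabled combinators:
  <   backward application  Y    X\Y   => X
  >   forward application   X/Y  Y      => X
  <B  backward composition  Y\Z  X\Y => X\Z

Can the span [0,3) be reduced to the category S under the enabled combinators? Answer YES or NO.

[0,3] S   >
  [0,1] "sent" : S/N
  [1,3] N   >
    [1,2] "today" : N/NP
    [2,3] "read" : NP

YES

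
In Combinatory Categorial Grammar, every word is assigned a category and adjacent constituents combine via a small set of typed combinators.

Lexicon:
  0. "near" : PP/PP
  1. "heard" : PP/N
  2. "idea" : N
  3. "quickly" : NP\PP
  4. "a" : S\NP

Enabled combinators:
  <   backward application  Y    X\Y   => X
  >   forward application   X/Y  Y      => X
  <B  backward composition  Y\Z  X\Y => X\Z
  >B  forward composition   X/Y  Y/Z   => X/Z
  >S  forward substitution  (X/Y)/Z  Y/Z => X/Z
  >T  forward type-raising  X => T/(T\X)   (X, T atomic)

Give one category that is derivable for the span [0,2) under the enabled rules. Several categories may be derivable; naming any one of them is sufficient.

[0,5] S   <
  [0,3] PP   >
    [0,2] PP/N   >B
      [0,1] "near" : PP/PP
      [1,2] "heard" : PP/N
    [2,3] "idea" : N
  [3,5] S\PP   <B
    [3,4] "quickly" : NP\PP
    [4,5] "a" : S\NP

PP/N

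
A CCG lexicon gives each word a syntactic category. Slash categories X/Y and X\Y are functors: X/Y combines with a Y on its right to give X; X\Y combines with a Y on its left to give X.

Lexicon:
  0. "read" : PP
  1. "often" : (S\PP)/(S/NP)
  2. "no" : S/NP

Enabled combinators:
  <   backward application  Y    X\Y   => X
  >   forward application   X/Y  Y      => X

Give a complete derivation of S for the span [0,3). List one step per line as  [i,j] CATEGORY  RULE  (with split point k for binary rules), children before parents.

[0,1] PP  lex  "read"
[1,2] (S\PP)/(S/NP)  lex  "often"
[2,3] S/NP  lex  "no"
[1,3] S\PP  >  k=2
[0,3] S  <  k=1

[0,3] S   <
  [0,1] "read" : PP
  [1,3] S\PP   >
    [1,2] "often" : (S\PP)/(S/NP)
    [2,3] "no" : S/NP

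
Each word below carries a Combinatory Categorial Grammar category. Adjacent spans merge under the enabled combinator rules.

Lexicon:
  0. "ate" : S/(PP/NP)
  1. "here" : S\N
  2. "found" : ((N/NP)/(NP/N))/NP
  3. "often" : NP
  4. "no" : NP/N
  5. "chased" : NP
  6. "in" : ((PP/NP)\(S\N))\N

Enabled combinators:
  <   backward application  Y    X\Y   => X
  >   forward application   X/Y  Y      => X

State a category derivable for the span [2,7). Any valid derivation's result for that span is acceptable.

(PP/NP)\(S\N)

[0,7] S   >
  [0,1] "ate" : S/(PP/NP)
  [1,7] PP/NP   <
    [1,2] "here" : S\N
    [2,7] (PP/NP)\(S\N)   <
      [2,6] N   >
        [2,5] N/NP   >
          [2,4] (N/NP)/(NP/N)   >
            [2,3] "found" : ((N/NP)/(NP/N))/NP
            [3,4] "often" : NP
          [4,5] "no" : NP/N
        [5,6] "chased" : NP
      [6,7] "in" : ((PP/NP)\(S\N))\N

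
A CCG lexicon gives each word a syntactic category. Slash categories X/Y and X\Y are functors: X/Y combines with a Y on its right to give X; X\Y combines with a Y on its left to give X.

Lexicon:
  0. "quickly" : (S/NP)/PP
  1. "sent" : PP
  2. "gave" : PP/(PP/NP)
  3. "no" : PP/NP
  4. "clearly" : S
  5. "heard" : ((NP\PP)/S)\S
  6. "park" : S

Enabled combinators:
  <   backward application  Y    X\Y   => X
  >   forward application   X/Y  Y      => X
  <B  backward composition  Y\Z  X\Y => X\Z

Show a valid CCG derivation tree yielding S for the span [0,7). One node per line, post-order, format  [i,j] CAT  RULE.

[0,7] S   >
  [0,2] S/NP   >
    [0,1] "quickly" : (S/NP)/PP
    [1,2] "sent" : PP
  [2,7] NP   <
    [2,4] PP   >
      [2,3] "gave" : PP/(PP/NP)
      [3,4] "no" : PP/NP
    [4,7] NP\PP   >
      [4,6] (NP\PP)/S   <
        [4,5] "clearly" : S
        [5,6] "heard" : ((NP\PP)/S)\S
      [6,7] "park" : S

[0,1] (S/NP)/PP  lex  "quickly"
[1,2] PP  lex  "sent"
[0,2] S/NP  >  k=1
[2,3] PP/(PP/NP)  lex  "gave"
[3,4] PP/NP  lex  "no"
[2,4] PP  >  k=3
[4,5] S  lex  "clearly"
[5,6] ((NP\PP)/S)\S  lex  "heard"
[4,6] (NP\PP)/S  <  k=5
[6,7] S  lex  "park"
[4,7] NP\PP  >  k=6
[2,7] NP  <  k=4
[0,7] S  >  k=2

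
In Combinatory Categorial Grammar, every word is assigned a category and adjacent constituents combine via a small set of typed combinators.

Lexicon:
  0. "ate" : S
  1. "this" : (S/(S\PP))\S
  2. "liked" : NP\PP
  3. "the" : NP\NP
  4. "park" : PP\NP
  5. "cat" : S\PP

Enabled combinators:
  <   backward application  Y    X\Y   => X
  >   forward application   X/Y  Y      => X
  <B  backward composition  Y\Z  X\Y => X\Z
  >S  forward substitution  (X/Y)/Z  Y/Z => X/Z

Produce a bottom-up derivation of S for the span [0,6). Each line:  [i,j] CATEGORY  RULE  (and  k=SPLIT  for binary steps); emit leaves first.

[0,1] S  lex  "ate"
[1,2] (S/(S\PP))\S  lex  "this"
[0,2] S/(S\PP)  <  k=1
[2,3] NP\PP  lex  "liked"
[3,4] NP\NP  lex  "the"
[4,5] PP\NP  lex  "park"
[3,5] PP\NP  <B  k=4
[2,5] PP\PP  <B  k=3
[5,6] S\PP  lex  "cat"
[2,6] S\PP  <B  k=5
[0,6] S  >  k=2

[0,6] S   >
  [0,2] S/(S\PP)   <
    [0,1] "ate" : S
    [1,2] "this" : (S/(S\PP))\S
  [2,6] S\PP   <B
    [2,5] PP\PP   <B
      [2,3] "liked" : NP\PP
      [3,5] PP\NP   <B
        [3,4] "the" : NP\NP
        [4,5] "park" : PP\NP
    [5,6] "cat" : S\PP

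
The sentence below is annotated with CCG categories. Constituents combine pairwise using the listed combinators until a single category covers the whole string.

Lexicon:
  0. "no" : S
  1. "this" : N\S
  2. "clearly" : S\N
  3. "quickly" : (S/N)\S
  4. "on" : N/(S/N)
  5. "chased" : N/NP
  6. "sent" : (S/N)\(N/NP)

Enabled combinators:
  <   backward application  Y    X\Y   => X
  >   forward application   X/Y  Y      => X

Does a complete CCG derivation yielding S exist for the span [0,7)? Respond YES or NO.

YES

[0,7] S   >
  [0,4] S/N   <
    [0,3] S   <
      [0,2] N   <
        [0,1] "no" : S
        [1,2] "this" : N\S
      [2,3] "clearly" : S\N
    [3,4] "quickly" : (S/N)\S
  [4,7] N   >
    [4,5] "on" : N/(S/N)
    [5,7] S/N   <
      [5,6] "chased" : N/NP
      [6,7] "sent" : (S/N)\(N/NP)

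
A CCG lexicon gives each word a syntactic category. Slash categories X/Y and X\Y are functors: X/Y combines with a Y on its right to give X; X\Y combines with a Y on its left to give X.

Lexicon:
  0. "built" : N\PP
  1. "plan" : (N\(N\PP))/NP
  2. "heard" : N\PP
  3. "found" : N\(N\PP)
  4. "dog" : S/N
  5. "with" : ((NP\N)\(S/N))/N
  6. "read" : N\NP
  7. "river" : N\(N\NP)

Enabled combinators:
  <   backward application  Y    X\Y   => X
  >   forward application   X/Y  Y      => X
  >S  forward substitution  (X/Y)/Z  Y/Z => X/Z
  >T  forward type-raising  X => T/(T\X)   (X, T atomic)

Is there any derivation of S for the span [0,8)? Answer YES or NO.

NO

N\PP (N\(N\PP))/NP N\PP N\(N\PP) S/N ((NP\N)\(S/N))/N N\NP N\(N\NP)
CKY chart[0,8] = {N, N/(N\N), NP/(NP\N), PP/(PP\N), S/(S\N)}; S ∉ chart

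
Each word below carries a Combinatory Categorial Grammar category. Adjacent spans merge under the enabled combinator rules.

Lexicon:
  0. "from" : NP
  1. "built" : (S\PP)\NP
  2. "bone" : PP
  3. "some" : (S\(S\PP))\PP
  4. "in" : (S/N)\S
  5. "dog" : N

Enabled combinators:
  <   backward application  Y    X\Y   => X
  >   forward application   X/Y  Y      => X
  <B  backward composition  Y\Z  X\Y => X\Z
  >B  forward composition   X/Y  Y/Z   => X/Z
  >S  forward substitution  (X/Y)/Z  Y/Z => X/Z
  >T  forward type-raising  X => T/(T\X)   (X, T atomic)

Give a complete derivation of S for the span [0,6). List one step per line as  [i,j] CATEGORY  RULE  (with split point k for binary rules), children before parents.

[0,6] S   >
  [0,5] S/N   <
    [0,4] S   <
      [0,2] S\PP   <
        [0,1] "from" : NP
        [1,2] "built" : (S\PP)\NP
      [2,4] S\(S\PP)   <
        [2,3] "bone" : PP
        [3,4] "some" : (S\(S\PP))\PP
    [4,5] "in" : (S/N)\S
  [5,6] "dog" : N

[0,1] NP  lex  "from"
[1,2] (S\PP)\NP  lex  "built"
[0,2] S\PP  <  k=1
[2,3] PP  lex  "bone"
[3,4] (S\(S\PP))\PP  lex  "some"
[2,4] S\(S\PP)  <  k=3
[0,4] S  <  k=2
[4,5] (S/N)\S  lex  "in"
[0,5] S/N  <  k=4
[5,6] N  lex  "dog"
[0,6] S  >  k=5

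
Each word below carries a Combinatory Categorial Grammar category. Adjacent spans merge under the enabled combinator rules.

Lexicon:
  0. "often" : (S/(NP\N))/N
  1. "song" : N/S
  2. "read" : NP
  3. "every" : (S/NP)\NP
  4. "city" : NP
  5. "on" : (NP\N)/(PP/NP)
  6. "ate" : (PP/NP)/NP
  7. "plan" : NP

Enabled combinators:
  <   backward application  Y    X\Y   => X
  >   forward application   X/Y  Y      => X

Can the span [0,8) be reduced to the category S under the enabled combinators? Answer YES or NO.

YES

[0,8] S   >
  [0,5] S/(NP\N)   >
    [0,1] "often" : (S/(NP\N))/N
    [1,5] N   >
      [1,2] "song" : N/S
      [2,5] S   >
        [2,4] S/NP   <
          [2,3] "read" : NP
          [3,4] "every" : (S/NP)\NP
        [4,5] "city" : NP
  [5,8] NP\N   >
    [5,6] "on" : (NP\N)/(PP/NP)
    [6,8] PP/NP   >
      [6,7] "ate" : (PP/NP)/NP
      [7,8] "plan" : NP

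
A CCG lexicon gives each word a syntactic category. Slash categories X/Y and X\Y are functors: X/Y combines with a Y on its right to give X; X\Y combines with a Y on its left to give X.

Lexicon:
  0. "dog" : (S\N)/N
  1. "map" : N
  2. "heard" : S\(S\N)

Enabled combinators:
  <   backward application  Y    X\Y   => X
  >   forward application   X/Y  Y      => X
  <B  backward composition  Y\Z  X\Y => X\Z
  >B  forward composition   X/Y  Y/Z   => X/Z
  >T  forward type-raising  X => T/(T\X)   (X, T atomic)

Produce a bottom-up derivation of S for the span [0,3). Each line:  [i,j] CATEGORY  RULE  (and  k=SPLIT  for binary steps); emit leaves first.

[0,1] (S\N)/N  lex  "dog"
[1,2] N  lex  "map"
[0,2] S\N  >  k=1
[2,3] S\(S\N)  lex  "heard"
[0,3] S  <  k=2

[0,3] S   <
  [0,2] S\N   >
    [0,1] "dog" : (S\N)/N
    [1,2] "map" : N
  [2,3] "heard" : S\(S\N)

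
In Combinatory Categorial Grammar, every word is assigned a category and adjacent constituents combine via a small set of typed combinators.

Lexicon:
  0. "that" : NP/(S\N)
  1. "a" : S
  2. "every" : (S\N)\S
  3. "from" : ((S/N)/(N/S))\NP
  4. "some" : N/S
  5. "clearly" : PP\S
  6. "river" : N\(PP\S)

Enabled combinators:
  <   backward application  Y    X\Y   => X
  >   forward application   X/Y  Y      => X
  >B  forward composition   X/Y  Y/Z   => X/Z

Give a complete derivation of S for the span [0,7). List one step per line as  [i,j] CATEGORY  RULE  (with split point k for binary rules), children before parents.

[0,7] S   >
  [0,5] S/N   >
    [0,4] (S/N)/(N/S)   <
      [0,3] NP   >
        [0,1] "that" : NP/(S\N)
        [1,3] S\N   <
          [1,2] "a" : S
          [2,3] "every" : (S\N)\S
      [3,4] "from" : ((S/N)/(N/S))\NP
    [4,5] "some" : N/S
  [5,7] N   <
    [5,6] "clearly" : PP\S
    [6,7] "river" : N\(PP\S)

[0,1] NP/(S\N)  lex  "that"
[1,2] S  lex  "a"
[2,3] (S\N)\S  lex  "every"
[1,3] S\N  <  k=2
[0,3] NP  >  k=1
[3,4] ((S/N)/(N/S))\NP  lex  "from"
[0,4] (S/N)/(N/S)  <  k=3
[4,5] N/S  lex  "some"
[0,5] S/N  >  k=4
[5,6] PP\S  lex  "clearly"
[6,7] N\(PP\S)  lex  "river"
[5,7] N  <  k=6
[0,7] S  >  k=5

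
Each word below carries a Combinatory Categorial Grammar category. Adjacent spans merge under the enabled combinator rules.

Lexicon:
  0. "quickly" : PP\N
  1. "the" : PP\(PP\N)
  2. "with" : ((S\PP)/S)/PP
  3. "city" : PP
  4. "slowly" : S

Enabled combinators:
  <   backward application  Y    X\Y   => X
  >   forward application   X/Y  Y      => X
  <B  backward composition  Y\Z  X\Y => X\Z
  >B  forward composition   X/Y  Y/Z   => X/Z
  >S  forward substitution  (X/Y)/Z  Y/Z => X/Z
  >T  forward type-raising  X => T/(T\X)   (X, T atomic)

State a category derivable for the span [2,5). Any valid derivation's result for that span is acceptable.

[0,5] S   <
  [0,2] PP   <
    [0,1] "quickly" : PP\N
    [1,2] "the" : PP\(PP\N)
  [2,5] S\PP   >
    [2,4] (S\PP)/S   >
      [2,3] "with" : ((S\PP)/S)/PP
      [3,4] "city" : PP
    [4,5] "slowly" : S

S\PP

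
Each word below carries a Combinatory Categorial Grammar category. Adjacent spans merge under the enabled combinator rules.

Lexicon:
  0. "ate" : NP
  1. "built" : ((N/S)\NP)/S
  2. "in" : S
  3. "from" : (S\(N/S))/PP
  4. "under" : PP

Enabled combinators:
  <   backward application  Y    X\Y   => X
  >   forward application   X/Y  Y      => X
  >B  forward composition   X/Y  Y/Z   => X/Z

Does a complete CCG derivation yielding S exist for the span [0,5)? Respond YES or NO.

[0,5] S   <
  [0,3] N/S   <
    [0,1] "ate" : NP
    [1,3] (N/S)\NP   >
      [1,2] "built" : ((N/S)\NP)/S
      [2,3] "in" : S
  [3,5] S\(N/S)   >
    [3,4] "from" : (S\(N/S))/PP
    [4,5] "under" : PP

YES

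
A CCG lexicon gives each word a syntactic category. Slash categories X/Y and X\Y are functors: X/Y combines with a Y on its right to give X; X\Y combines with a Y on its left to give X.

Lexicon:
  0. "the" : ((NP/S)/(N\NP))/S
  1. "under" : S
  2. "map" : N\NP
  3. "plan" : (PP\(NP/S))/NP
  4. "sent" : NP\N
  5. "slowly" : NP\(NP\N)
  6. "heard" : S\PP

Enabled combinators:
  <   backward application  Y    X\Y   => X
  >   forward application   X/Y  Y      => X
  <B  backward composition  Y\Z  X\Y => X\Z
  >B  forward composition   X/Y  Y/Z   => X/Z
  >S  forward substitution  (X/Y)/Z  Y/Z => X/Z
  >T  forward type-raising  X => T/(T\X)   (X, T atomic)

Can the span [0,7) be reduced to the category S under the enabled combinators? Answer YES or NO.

[0,7] S   <
  [0,6] PP   <
    [0,3] NP/S   >
      [0,2] (NP/S)/(N\NP)   >
        [0,1] "the" : ((NP/S)/(N\NP))/S
        [1,2] "under" : S
      [2,3] "map" : N\NP
    [3,6] PP\(NP/S)   >
      [3,4] "plan" : (PP\(NP/S))/NP
      [4,6] NP   <
        [4,5] "sent" : NP\N
        [5,6] "slowly" : NP\(NP\N)
  [6,7] "heard" : S\PP

YES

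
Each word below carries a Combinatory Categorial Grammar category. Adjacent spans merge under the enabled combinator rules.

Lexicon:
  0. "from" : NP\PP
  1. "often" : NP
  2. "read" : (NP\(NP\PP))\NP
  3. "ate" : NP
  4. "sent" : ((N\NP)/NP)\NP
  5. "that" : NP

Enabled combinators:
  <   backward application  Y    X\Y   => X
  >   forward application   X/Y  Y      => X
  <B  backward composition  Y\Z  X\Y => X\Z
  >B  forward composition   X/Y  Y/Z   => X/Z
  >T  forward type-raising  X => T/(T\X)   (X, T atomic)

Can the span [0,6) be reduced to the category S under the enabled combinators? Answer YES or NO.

NO

NP\PP NP (NP\(NP\PP))\NP NP ((N\NP)/NP)\NP NP
CKY chart[0,6] = {N, N/(NP\NP), N/(N\N), NP/(NP\N), PP/(PP\N), S/(S\N)}; S ∉ chart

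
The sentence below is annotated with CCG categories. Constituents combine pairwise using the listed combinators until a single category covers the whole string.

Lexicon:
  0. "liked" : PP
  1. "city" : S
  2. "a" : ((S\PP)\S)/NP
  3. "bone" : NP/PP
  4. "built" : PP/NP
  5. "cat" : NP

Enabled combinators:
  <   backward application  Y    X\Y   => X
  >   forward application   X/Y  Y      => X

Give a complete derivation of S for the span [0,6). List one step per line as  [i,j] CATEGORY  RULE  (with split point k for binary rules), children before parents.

[0,1] PP  lex  "liked"
[1,2] S  lex  "city"
[2,3] ((S\PP)\S)/NP  lex  "a"
[3,4] NP/PP  lex  "bone"
[4,5] PP/NP  lex  "built"
[5,6] NP  lex  "cat"
[4,6] PP  >  k=5
[3,6] NP  >  k=4
[2,6] (S\PP)\S  >  k=3
[1,6] S\PP  <  k=2
[0,6] S  <  k=1

[0,6] S   <
  [0,1] "liked" : PP
  [1,6] S\PP   <
    [1,2] "city" : S
    [2,6] (S\PP)\S   >
      [2,3] "a" : ((S\PP)\S)/NP
      [3,6] NP   >
        [3,4] "bone" : NP/PP
        [4,6] PP   >
          [4,5] "built" : PP/NP
          [5,6] "cat" : NP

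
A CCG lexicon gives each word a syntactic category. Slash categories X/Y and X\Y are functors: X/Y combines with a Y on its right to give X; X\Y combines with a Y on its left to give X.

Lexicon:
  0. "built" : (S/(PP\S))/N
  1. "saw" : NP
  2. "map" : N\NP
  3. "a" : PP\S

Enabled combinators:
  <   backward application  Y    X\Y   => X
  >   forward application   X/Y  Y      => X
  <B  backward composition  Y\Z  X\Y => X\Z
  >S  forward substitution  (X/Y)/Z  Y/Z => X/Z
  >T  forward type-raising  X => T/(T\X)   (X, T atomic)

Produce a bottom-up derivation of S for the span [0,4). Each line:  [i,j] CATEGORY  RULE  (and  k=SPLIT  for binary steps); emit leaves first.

[0,4] S   >
  [0,3] S/(PP\S)   >
    [0,1] "built" : (S/(PP\S))/N
    [1,3] N   >
      [1,2] N/(N\NP)   >T
        [1,2] "saw" : NP
      [2,3] "map" : N\NP
  [3,4] "a" : PP\S

[0,1] (S/(PP\S))/N  lex  "built"
[1,2] NP  lex  "saw"
[1,2] N/(N\NP)  >T
[2,3] N\NP  lex  "map"
[1,3] N  >  k=2
[0,3] S/(PP\S)  >  k=1
[3,4] PP\S  lex  "a"
[0,4] S  >  k=3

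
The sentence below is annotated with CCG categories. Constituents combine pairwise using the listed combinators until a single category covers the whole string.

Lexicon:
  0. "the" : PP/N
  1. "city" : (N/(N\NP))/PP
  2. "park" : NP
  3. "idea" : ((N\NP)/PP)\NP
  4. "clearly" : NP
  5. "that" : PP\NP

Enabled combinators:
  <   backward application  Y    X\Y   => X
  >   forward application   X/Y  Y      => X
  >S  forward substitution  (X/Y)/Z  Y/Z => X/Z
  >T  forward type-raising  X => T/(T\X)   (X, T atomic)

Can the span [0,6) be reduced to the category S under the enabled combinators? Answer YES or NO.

NO

PP/N (N/(N\NP))/PP NP ((N\NP)/PP)\NP NP PP\NP
CKY chart[0,6] = {N/(N\PP), NP/(NP\PP), PP, PP/(PP\PP), S/(S\PP)}; S ∉ chart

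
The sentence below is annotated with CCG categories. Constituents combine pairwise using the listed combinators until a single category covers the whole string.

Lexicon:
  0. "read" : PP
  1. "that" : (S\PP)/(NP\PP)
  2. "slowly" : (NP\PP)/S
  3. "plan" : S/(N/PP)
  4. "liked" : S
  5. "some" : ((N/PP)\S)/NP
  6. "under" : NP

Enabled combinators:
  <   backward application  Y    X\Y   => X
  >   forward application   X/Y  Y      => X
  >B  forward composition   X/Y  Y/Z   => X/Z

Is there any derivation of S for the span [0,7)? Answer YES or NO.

[0,7] S   <
  [0,1] "read" : PP
  [1,7] S\PP   >
    [1,2] "that" : (S\PP)/(NP\PP)
    [2,7] NP\PP   >
      [2,3] "slowly" : (NP\PP)/S
      [3,7] S   >
        [3,4] "plan" : S/(N/PP)
        [4,7] N/PP   <
          [4,5] "liked" : S
          [5,7] (N/PP)\S   >
            [5,6] "some" : ((N/PP)\S)/NP
            [6,7] "under" : NP

YES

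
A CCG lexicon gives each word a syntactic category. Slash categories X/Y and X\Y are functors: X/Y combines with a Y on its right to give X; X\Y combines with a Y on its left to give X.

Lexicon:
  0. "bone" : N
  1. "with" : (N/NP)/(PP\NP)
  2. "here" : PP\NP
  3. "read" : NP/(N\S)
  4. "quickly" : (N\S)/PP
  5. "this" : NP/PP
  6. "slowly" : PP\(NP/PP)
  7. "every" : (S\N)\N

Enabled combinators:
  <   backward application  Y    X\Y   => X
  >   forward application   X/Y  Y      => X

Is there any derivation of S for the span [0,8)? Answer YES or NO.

[0,8] S   <
  [0,1] "bone" : N
  [1,8] S\N   <
    [1,7] N   >
      [1,3] N/NP   >
        [1,2] "with" : (N/NP)/(PP\NP)
        [2,3] "here" : PP\NP
      [3,7] NP   >
        [3,4] "read" : NP/(N\S)
        [4,7] N\S   >
          [4,5] "quickly" : (N\S)/PP
          [5,7] PP   <
            [5,6] "this" : NP/PP
            [6,7] "slowly" : PP\(NP/PP)
    [7,8] "every" : (S\N)\N

YES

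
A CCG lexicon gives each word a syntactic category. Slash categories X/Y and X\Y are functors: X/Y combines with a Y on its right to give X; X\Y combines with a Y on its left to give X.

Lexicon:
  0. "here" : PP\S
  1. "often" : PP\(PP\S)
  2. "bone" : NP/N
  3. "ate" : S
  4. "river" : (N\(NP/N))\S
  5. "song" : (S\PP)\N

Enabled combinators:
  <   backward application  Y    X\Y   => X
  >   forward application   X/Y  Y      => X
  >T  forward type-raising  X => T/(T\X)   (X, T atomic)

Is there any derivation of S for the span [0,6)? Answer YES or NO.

[0,6] S   <
  [0,2] PP   <
    [0,1] "here" : PP\S
    [1,2] "often" : PP\(PP\S)
  [2,6] S\PP   <
    [2,5] N   <
      [2,3] "bone" : NP/N
      [3,5] N\(NP/N)   <
        [3,4] "ate" : S
        [4,5] "river" : (N\(NP/N))\S
    [5,6] "song" : (S\PP)\N

YES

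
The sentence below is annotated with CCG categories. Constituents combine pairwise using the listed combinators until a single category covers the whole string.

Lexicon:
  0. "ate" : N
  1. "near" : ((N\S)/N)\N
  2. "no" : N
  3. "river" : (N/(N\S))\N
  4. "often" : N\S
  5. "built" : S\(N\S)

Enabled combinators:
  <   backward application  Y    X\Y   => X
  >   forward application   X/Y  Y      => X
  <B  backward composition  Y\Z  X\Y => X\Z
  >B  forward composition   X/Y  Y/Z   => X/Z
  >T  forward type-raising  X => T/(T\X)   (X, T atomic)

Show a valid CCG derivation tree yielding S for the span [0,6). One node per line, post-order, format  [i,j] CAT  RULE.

[0,1] N  lex  "ate"
[1,2] ((N\S)/N)\N  lex  "near"
[0,2] (N\S)/N  <  k=1
[2,3] N  lex  "no"
[3,4] (N/(N\S))\N  lex  "river"
[2,4] N/(N\S)  <  k=3
[4,5] N\S  lex  "often"
[2,5] N  >  k=4
[0,5] N\S  >  k=2
[5,6] S\(N\S)  lex  "built"
[0,6] S  <  k=5

[0,6] S   <
  [0,5] N\S   >
    [0,2] (N\S)/N   <
      [0,1] "ate" : N
      [1,2] "near" : ((N\S)/N)\N
    [2,5] N   >
      [2,4] N/(N\S)   <
        [2,3] "no" : N
        [3,4] "river" : (N/(N\S))\N
      [4,5] "often" : N\S
  [5,6] "built" : S\(N\S)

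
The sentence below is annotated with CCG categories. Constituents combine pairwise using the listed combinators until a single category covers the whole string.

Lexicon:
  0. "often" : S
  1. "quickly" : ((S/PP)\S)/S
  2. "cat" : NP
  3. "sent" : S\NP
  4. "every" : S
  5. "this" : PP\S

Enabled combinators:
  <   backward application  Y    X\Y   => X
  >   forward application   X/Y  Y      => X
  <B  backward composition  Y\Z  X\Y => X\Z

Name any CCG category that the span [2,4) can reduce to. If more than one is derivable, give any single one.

[0,6] S   >
  [0,4] S/PP   <
    [0,1] "often" : S
    [1,4] (S/PP)\S   >
      [1,2] "quickly" : ((S/PP)\S)/S
      [2,4] S   <
        [2,3] "cat" : NP
        [3,4] "sent" : S\NP
  [4,6] PP   <
    [4,5] "every" : S
    [5,6] "this" : PP\S

S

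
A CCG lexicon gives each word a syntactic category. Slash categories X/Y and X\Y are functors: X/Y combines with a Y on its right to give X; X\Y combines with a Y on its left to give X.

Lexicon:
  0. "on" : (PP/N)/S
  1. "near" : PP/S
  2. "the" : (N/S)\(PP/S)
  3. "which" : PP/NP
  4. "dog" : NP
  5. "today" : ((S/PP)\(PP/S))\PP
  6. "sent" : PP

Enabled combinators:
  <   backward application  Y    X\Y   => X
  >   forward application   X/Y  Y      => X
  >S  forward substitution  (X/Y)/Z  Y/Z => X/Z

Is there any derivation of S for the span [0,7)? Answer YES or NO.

[0,7] S   >
  [0,6] S/PP   <
    [0,3] PP/S   >S
      [0,1] "on" : (PP/N)/S
      [1,3] N/S   <
        [1,2] "near" : PP/S
        [2,3] "the" : (N/S)\(PP/S)
    [3,6] (S/PP)\(PP/S)   <
      [3,5] PP   >
        [3,4] "which" : PP/NP
        [4,5] "dog" : NP
      [5,6] "today" : ((S/PP)\(PP/S))\PP
  [6,7] "sent" : PP

YES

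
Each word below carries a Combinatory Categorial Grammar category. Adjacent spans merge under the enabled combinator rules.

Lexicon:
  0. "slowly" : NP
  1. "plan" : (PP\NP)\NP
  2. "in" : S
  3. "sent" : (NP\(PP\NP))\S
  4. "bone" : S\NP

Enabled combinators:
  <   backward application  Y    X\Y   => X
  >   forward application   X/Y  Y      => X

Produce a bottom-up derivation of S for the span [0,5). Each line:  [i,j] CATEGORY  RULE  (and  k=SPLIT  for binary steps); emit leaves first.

[0,5] S   <
  [0,4] NP   <
    [0,2] PP\NP   <
      [0,1] "slowly" : NP
      [1,2] "plan" : (PP\NP)\NP
    [2,4] NP\(PP\NP)   <
      [2,3] "in" : S
      [3,4] "sent" : (NP\(PP\NP))\S
  [4,5] "bone" : S\NP

[0,1] NP  lex  "slowly"
[1,2] (PP\NP)\NP  lex  "plan"
[0,2] PP\NP  <  k=1
[2,3] S  lex  "in"
[3,4] (NP\(PP\NP))\S  lex  "sent"
[2,4] NP\(PP\NP)  <  k=3
[0,4] NP  <  k=2
[4,5] S\NP  lex  "bone"
[0,5] S  <  k=4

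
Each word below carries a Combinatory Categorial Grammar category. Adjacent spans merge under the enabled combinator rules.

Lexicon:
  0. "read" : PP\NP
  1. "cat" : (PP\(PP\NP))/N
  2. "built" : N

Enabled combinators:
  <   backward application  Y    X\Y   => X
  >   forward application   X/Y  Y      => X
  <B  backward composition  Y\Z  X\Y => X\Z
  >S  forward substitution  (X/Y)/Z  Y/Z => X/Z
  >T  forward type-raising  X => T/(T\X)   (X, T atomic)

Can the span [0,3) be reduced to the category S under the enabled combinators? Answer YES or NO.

PP\NP (PP\(PP\NP))/N N
CKY chart[0,3] = {N/(N\PP), NP/(NP\PP), PP, PP/(PP\PP), S/(S\PP)}; S ∉ chart

NO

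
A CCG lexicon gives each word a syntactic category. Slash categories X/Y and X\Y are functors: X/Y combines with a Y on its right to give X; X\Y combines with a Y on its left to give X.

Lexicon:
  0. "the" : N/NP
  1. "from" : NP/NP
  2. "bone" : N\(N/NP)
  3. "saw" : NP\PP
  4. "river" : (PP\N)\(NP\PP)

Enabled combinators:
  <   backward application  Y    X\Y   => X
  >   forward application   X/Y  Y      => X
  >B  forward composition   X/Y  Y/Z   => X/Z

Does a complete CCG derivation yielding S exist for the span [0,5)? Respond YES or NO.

NO

N/NP NP/NP N\(N/NP) NP\PP (PP\N)\(NP\PP)
CKY chart[0,5] = {PP}; S ∉ chart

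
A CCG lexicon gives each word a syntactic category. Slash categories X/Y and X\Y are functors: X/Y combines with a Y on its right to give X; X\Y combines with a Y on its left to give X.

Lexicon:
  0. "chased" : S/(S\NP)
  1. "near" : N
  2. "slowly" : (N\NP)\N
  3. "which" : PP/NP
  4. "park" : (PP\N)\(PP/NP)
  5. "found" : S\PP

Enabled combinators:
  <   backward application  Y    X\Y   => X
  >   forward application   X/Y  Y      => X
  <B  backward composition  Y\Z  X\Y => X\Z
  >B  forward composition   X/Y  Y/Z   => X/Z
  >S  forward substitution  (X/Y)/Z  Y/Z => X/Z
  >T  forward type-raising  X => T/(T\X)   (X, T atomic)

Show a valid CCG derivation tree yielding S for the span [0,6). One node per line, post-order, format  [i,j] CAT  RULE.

[0,6] S   >
  [0,1] "chased" : S/(S\NP)
  [1,6] S\NP   <B
    [1,3] N\NP   <
      [1,2] "near" : N
      [2,3] "slowly" : (N\NP)\N
    [3,6] S\N   <B
      [3,5] PP\N   <
        [3,4] "which" : PP/NP
        [4,5] "park" : (PP\N)\(PP/NP)
      [5,6] "found" : S\PP

[0,1] S/(S\NP)  lex  "chased"
[1,2] N  lex  "near"
[2,3] (N\NP)\N  lex  "slowly"
[1,3] N\NP  <  k=2
[3,4] PP/NP  lex  "which"
[4,5] (PP\N)\(PP/NP)  lex  "park"
[3,5] PP\N  <  k=4
[5,6] S\PP  lex  "found"
[3,6] S\N  <B  k=5
[1,6] S\NP  <B  k=3
[0,6] S  >  k=1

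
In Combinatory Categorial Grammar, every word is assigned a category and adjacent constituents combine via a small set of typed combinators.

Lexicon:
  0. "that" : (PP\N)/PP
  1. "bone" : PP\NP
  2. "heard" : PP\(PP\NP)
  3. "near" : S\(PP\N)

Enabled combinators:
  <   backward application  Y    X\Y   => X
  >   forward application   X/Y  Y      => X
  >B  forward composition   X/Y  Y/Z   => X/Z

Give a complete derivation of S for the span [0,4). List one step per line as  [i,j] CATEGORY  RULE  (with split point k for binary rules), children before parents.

[0,4] S   <
  [0,3] PP\N   >
    [0,1] "that" : (PP\N)/PP
    [1,3] PP   <
      [1,2] "bone" : PP\NP
      [2,3] "heard" : PP\(PP\NP)
  [3,4] "near" : S\(PP\N)

[0,1] (PP\N)/PP  lex  "that"
[1,2] PP\NP  lex  "bone"
[2,3] PP\(PP\NP)  lex  "heard"
[1,3] PP  <  k=2
[0,3] PP\N  >  k=1
[3,4] S\(PP\N)  lex  "near"
[0,4] S  <  k=3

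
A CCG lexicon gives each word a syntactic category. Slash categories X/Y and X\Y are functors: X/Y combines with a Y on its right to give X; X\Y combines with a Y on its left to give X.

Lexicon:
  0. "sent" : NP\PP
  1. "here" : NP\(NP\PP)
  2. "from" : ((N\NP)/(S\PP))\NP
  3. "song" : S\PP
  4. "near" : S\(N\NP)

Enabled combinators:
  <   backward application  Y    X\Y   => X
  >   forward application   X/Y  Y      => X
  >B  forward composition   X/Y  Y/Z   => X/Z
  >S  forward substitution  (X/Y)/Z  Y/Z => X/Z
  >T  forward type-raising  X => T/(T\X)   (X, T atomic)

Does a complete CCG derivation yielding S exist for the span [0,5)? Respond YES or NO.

[0,5] S   <
  [0,4] N\NP   >
    [0,3] (N\NP)/(S\PP)   <
      [0,2] NP   <
        [0,1] "sent" : NP\PP
        [1,2] "here" : NP\(NP\PP)
      [2,3] "from" : ((N\NP)/(S\PP))\NP
    [3,4] "song" : S\PP
  [4,5] "near" : S\(N\NP)

YES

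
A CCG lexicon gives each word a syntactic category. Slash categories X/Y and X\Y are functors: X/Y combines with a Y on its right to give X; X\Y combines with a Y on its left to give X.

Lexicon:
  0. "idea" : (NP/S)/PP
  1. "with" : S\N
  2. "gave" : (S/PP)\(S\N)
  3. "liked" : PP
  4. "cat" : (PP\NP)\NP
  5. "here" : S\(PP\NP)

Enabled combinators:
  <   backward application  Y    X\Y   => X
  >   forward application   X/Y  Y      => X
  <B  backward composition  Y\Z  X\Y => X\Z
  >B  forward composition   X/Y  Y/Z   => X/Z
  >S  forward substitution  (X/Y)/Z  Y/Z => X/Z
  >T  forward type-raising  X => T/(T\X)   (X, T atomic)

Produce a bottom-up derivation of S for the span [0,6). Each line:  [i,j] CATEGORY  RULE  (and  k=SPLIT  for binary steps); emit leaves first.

[0,1] (NP/S)/PP  lex  "idea"
[1,2] S\N  lex  "with"
[2,3] (S/PP)\(S\N)  lex  "gave"
[1,3] S/PP  <  k=2
[0,3] NP/PP  >S  k=1
[3,4] PP  lex  "liked"
[0,4] NP  >  k=3
[4,5] (PP\NP)\NP  lex  "cat"
[5,6] S\(PP\NP)  lex  "here"
[4,6] S\NP  <B  k=5
[0,6] S  <  k=4

[0,6] S   <
  [0,4] NP   >
    [0,3] NP/PP   >S
      [0,1] "idea" : (NP/S)/PP
      [1,3] S/PP   <
        [1,2] "with" : S\N
        [2,3] "gave" : (S/PP)\(S\N)
    [3,4] "liked" : PP
  [4,6] S\NP   <B
    [4,5] "cat" : (PP\NP)\NP
    [5,6] "here" : S\(PP\NP)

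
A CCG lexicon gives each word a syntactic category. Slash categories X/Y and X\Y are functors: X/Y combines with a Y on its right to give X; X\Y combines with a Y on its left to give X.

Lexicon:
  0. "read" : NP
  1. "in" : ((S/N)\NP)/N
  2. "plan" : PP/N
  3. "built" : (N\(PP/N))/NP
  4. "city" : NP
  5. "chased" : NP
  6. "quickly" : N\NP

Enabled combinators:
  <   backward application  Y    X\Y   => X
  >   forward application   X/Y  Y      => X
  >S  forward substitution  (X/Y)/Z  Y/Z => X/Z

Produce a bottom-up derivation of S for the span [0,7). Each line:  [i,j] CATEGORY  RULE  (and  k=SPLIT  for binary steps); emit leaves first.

[0,7] S   >
  [0,5] S/N   <
    [0,1] "read" : NP
    [1,5] (S/N)\NP   >
      [1,2] "in" : ((S/N)\NP)/N
      [2,5] N   <
        [2,3] "plan" : PP/N
        [3,5] N\(PP/N)   >
          [3,4] "built" : (N\(PP/N))/NP
          [4,5] "city" : NP
  [5,7] N   <
    [5,6] "chased" : NP
    [6,7] "quickly" : N\NP

[0,1] NP  lex  "read"
[1,2] ((S/N)\NP)/N  lex  "in"
[2,3] PP/N  lex  "plan"
[3,4] (N\(PP/N))/NP  lex  "built"
[4,5] NP  lex  "city"
[3,5] N\(PP/N)  >  k=4
[2,5] N  <  k=3
[1,5] (S/N)\NP  >  k=2
[0,5] S/N  <  k=1
[5,6] NP  lex  "chased"
[6,7] N\NP  lex  "quickly"
[5,7] N  <  k=6
[0,7] S  >  k=5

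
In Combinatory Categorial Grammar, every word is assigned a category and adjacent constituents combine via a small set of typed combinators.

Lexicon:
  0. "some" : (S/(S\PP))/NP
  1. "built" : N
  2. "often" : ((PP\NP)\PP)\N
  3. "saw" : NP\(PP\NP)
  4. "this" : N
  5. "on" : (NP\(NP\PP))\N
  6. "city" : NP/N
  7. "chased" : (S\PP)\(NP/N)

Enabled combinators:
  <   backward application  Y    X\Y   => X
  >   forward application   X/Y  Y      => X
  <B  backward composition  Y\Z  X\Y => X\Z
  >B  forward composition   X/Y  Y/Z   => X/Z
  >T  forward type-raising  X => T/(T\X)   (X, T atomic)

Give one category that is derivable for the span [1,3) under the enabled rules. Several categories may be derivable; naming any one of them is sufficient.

[0,8] S   >
  [0,6] S/(S\PP)   >
    [0,1] "some" : (S/(S\PP))/NP
    [1,6] NP   <
      [1,4] NP\PP   <B
        [1,3] (PP\NP)\PP   <
          [1,2] "built" : N
          [2,3] "often" : ((PP\NP)\PP)\N
        [3,4] "saw" : NP\(PP\NP)
      [4,6] NP\(NP\PP)   <
        [4,5] "this" : N
        [5,6] "on" : (NP\(NP\PP))\N
  [6,8] S\PP   <
    [6,7] "city" : NP/N
    [7,8] "chased" : (S\PP)\(NP/N)

(PP\NP)\PP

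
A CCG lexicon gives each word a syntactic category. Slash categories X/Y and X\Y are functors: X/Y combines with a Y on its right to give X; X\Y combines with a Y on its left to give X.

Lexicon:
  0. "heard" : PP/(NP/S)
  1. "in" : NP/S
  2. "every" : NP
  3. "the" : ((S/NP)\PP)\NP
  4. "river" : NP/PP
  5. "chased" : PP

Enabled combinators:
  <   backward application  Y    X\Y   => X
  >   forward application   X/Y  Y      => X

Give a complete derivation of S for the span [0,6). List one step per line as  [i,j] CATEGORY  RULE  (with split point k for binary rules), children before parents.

[0,1] PP/(NP/S)  lex  "heard"
[1,2] NP/S  lex  "in"
[0,2] PP  >  k=1
[2,3] NP  lex  "every"
[3,4] ((S/NP)\PP)\NP  lex  "the"
[2,4] (S/NP)\PP  <  k=3
[0,4] S/NP  <  k=2
[4,5] NP/PP  lex  "river"
[5,6] PP  lex  "chased"
[4,6] NP  >  k=5
[0,6] S  >  k=4

[0,6] S   >
  [0,4] S/NP   <
    [0,2] PP   >
      [0,1] "heard" : PP/(NP/S)
      [1,2] "in" : NP/S
    [2,4] (S/NP)\PP   <
      [2,3] "every" : NP
      [3,4] "the" : ((S/NP)\PP)\NP
  [4,6] NP   >
    [4,5] "river" : NP/PP
    [5,6] "chased" : PP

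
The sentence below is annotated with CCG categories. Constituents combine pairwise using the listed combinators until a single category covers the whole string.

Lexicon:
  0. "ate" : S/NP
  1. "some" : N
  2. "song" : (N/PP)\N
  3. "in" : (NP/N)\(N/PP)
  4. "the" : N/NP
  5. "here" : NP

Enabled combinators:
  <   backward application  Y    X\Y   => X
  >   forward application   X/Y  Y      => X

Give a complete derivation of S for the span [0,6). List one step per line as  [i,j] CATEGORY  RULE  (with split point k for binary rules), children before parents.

[0,6] S   >
  [0,1] "ate" : S/NP
  [1,6] NP   >
    [1,4] NP/N   <
      [1,3] N/PP   <
        [1,2] "some" : N
        [2,3] "song" : (N/PP)\N
      [3,4] "in" : (NP/N)\(N/PP)
    [4,6] N   >
      [4,5] "the" : N/NP
      [5,6] "here" : NP

[0,1] S/NP  lex  "ate"
[1,2] N  lex  "some"
[2,3] (N/PP)\N  lex  "song"
[1,3] N/PP  <  k=2
[3,4] (NP/N)\(N/PP)  lex  "in"
[1,4] NP/N  <  k=3
[4,5] N/NP  lex  "the"
[5,6] NP  lex  "here"
[4,6] N  >  k=5
[1,6] NP  >  k=4
[0,6] S  >  k=1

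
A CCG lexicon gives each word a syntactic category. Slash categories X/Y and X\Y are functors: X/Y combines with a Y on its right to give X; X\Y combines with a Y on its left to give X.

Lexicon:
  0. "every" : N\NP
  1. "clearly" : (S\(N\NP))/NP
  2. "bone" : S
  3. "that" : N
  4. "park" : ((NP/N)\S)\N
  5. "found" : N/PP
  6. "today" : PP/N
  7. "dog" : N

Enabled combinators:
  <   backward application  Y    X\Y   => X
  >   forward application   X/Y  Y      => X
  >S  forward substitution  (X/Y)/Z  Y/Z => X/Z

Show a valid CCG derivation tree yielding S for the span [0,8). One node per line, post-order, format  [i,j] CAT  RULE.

[0,8] S   <
  [0,1] "every" : N\NP
  [1,8] S\(N\NP)   >
    [1,2] "clearly" : (S\(N\NP))/NP
    [2,8] NP   >
      [2,5] NP/N   <
        [2,3] "bone" : S
        [3,5] (NP/N)\S   <
          [3,4] "that" : N
          [4,5] "park" : ((NP/N)\S)\N
      [5,8] N   >
        [5,6] "found" : N/PP
        [6,8] PP   >
          [6,7] "today" : PP/N
          [7,8] "dog" : N

[0,1] N\NP  lex  "every"
[1,2] (S\(N\NP))/NP  lex  "clearly"
[2,3] S  lex  "bone"
[3,4] N  lex  "that"
[4,5] ((NP/N)\S)\N  lex  "park"
[3,5] (NP/N)\S  <  k=4
[2,5] NP/N  <  k=3
[5,6] N/PP  lex  "found"
[6,7] PP/N  lex  "today"
[7,8] N  lex  "dog"
[6,8] PP  >  k=7
[5,8] N  >  k=6
[2,8] NP  >  k=5
[1,8] S\(N\NP)  >  k=2
[0,8] S  <  k=1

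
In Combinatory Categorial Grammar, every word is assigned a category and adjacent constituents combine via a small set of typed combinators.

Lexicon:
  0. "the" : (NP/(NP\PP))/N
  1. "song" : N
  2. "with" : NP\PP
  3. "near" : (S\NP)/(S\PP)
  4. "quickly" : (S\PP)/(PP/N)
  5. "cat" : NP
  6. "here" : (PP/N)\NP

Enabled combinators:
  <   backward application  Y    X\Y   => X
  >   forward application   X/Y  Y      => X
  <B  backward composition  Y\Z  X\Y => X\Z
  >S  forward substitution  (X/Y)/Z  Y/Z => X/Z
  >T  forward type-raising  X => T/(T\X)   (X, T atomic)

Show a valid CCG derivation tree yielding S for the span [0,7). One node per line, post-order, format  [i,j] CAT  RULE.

[0,7] S   <
  [0,3] NP   >
    [0,2] NP/(NP\PP)   >
      [0,1] "the" : (NP/(NP\PP))/N
      [1,2] "song" : N
    [2,3] "with" : NP\PP
  [3,7] S\NP   >
    [3,4] "near" : (S\NP)/(S\PP)
    [4,7] S\PP   >
      [4,5] "quickly" : (S\PP)/(PP/N)
      [5,7] PP/N   <
        [5,6] "cat" : NP
        [6,7] "here" : (PP/N)\NP

[0,1] (NP/(NP\PP))/N  lex  "the"
[1,2] N  lex  "song"
[0,2] NP/(NP\PP)  >  k=1
[2,3] NP\PP  lex  "with"
[0,3] NP  >  k=2
[3,4] (S\NP)/(S\PP)  lex  "near"
[4,5] (S\PP)/(PP/N)  lex  "quickly"
[5,6] NP  lex  "cat"
[6,7] (PP/N)\NP  lex  "here"
[5,7] PP/N  <  k=6
[4,7] S\PP  >  k=5
[3,7] S\NP  >  k=4
[0,7] S  <  k=3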